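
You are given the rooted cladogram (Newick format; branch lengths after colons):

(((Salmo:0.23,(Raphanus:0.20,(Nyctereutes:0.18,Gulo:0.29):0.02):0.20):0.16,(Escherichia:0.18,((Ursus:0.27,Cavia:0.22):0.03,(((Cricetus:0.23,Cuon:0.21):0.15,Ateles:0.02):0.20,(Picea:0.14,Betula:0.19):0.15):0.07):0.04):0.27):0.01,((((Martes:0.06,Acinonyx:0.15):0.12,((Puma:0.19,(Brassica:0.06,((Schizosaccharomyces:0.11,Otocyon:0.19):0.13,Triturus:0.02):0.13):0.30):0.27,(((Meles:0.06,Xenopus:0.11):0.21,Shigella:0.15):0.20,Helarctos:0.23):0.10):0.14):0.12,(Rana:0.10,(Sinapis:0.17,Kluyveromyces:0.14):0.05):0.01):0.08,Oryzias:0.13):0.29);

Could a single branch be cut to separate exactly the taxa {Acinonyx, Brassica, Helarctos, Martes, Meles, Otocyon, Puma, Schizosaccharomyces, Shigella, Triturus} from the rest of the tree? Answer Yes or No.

No

The MRCA of the listed taxa subtends ((Martes,Acinonyx),((Puma,(Brassica,((Schizosaccharomyces,Otocyon),Triturus))),(((Meles,Xenopus),Shigella),Helarctos))).
That clade also contains Xenopus, which is not in the proposed group, so the group is not monophyletic.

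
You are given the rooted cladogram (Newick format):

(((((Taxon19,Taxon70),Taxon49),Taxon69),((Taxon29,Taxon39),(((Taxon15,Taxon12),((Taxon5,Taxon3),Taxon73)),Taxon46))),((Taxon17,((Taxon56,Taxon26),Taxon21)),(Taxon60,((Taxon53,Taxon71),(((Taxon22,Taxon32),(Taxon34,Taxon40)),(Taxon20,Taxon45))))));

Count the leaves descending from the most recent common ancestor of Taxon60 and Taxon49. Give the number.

The MRCA of Taxon60 and Taxon49 is the root, so the clade is the entire tree.
That clade contains 25 terminal taxa: Taxon12, Taxon15, Taxon17, Taxon19, Taxon20, Taxon21, Taxon22, Taxon26, Taxon29, Taxon3, Taxon32, Taxon34, Taxon39, Taxon40, Taxon45, Taxon46, Taxon49, Taxon5, Taxon53, Taxon56, Taxon60, Taxon69, Taxon70, Taxon71, Taxon73.

25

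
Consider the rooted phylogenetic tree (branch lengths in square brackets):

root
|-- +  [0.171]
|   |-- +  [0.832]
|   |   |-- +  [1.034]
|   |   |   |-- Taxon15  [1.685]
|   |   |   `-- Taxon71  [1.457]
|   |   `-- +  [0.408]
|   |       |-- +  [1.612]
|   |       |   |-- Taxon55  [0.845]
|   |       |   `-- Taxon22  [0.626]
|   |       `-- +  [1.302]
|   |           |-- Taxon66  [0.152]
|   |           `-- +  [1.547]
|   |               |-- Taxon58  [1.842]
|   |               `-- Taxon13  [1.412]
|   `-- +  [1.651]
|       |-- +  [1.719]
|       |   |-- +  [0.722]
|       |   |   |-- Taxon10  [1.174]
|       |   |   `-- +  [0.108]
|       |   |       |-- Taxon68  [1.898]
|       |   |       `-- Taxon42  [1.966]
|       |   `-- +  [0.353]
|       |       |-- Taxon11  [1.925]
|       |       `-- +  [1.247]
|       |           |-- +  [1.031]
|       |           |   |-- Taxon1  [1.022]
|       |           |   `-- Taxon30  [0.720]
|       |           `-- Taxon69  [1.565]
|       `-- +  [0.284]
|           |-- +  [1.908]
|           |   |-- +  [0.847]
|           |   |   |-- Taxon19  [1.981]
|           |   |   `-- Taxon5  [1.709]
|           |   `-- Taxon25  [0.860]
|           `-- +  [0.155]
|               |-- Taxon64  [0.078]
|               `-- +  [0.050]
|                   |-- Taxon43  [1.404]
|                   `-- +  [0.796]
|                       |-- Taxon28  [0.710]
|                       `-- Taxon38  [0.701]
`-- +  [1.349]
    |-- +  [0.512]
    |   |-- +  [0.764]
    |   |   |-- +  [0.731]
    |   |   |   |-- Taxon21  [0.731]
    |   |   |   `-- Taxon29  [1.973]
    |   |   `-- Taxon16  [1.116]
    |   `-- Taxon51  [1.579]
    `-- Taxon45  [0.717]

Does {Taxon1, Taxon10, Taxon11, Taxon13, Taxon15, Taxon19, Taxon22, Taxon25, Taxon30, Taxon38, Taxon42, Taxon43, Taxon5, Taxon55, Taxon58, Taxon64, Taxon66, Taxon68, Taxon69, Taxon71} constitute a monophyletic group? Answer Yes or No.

No

The MRCA of the listed taxa subtends (((Taxon15,Taxon71),((Taxon55,Taxon22),(Taxon66,(Taxon58,Taxon13)))),(((Taxon10,(Taxon68,Taxon42)),(Taxon11,((Taxon1,Taxon30),Taxon69))),(((Taxon19,Taxon5),Taxon25),(Taxon64,(Taxon43,(Taxon28,Taxon38)))))).
That clade also contains Taxon28, which is not in the proposed group, so the group is not monophyletic.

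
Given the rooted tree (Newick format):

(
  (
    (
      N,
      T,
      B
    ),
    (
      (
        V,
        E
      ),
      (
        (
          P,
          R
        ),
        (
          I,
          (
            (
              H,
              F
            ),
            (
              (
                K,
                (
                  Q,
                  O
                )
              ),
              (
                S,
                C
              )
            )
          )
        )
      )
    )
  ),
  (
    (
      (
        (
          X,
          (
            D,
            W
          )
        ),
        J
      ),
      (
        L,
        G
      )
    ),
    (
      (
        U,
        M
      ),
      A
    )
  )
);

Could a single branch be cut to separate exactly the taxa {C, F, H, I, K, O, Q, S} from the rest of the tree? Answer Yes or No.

The most recent common ancestor of these taxa subtends (I,((H,F),((K,(Q,O)),(S,C)))).
That clade has exactly 8 tips — every listed taxon and nothing else — so the group is monophyletic.

Yes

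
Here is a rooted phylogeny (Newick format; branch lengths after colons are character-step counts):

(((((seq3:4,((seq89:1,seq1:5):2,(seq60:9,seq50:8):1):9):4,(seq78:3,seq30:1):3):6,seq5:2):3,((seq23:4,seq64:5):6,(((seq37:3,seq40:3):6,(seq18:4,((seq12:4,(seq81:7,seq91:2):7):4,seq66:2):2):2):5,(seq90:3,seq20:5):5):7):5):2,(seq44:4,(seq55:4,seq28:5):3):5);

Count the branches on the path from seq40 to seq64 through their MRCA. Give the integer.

6

The MRCA of seq40 and seq64 is the node subtending ((seq23,seq64),(((seq37,seq40),(seq18,((seq12,(seq81,seq91)),seq66))),(seq90,seq20))).
From seq40 up to that node: 4 branches. From seq64 up to the same node: 2 branches. Total: 4 + 2 = 6.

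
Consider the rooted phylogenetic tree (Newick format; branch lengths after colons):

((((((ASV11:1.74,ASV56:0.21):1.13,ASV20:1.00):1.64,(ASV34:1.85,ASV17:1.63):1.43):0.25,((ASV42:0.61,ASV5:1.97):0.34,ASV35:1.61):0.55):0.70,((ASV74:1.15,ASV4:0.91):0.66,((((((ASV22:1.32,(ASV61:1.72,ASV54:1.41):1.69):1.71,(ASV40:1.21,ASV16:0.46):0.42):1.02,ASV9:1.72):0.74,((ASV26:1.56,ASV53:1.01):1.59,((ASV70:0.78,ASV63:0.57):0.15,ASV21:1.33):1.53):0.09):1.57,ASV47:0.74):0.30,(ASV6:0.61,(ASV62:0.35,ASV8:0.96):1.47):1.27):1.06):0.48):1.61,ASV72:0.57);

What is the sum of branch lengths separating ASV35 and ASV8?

The path runs ASV35 → … → MRCA → … → ASV8; the MRCA is the node subtending (((((ASV11,ASV56),ASV20),(ASV34,ASV17)),((ASV42,ASV5),ASV35)),((ASV74,ASV4),((((((ASV22,(ASV61,ASV54)),(ASV40,ASV16)),ASV9),((ASV26,ASV53),((ASV70,ASV63),ASV21))),ASV47),(ASV6,(ASV62,ASV8))))).
Branch lengths along that path: 1.61 + 0.55 + 0.70 + 0.48 + 1.06 + 1.27 + 1.47 + 0.96 = 8.10.

8.10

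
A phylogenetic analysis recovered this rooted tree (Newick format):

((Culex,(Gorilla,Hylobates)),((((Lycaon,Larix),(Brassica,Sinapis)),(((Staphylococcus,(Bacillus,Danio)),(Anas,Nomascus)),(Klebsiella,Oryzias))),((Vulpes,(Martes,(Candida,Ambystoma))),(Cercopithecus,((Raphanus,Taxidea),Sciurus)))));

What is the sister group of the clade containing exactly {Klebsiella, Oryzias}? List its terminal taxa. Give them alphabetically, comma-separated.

The clade containing exactly {Klebsiella, Oryzias} attaches to the tree at the node subtending (((Staphylococcus,(Bacillus,Danio)),(Anas,Nomascus)),(Klebsiella,Oryzias)).
The other lineage descending from that same node — the sister group — is ((Staphylococcus,(Bacillus,Danio)),(Anas,Nomascus)); its 5 tips in alphabetical order are the answer.

Anas, Bacillus, Danio, Nomascus, Staphylococcus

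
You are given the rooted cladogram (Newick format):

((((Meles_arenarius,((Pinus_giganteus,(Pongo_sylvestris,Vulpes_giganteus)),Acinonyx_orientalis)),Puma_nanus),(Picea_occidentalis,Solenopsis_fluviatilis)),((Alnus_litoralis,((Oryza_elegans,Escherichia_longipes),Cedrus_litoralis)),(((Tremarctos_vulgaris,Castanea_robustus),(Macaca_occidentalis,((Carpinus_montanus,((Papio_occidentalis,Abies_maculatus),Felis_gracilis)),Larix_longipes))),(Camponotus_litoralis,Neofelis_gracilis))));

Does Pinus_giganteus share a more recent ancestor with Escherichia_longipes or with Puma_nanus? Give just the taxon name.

The MRCA of Pinus_giganteus and Puma_nanus subtends ((Meles_arenarius,((Pinus_giganteus,(Pongo_sylvestris,Vulpes_giganteus)),Acinonyx_orientalis)),Puma_nanus) (6 taxa).
The MRCA of Pinus_giganteus and Escherichia_longipes is the root, subtending the entire tree (22 taxa).
The first is nested inside the second, so Pinus_giganteus shares a more recent common ancestor with Puma_nanus.

Puma_nanus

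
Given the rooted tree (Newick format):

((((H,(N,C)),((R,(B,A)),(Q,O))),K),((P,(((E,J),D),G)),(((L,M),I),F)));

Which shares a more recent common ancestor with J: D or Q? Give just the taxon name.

The MRCA of J and D subtends ((E,J),D) (3 taxa).
The MRCA of J and Q is the root, subtending the entire tree (18 taxa).
The first is nested inside the second, so J shares a more recent common ancestor with D.

D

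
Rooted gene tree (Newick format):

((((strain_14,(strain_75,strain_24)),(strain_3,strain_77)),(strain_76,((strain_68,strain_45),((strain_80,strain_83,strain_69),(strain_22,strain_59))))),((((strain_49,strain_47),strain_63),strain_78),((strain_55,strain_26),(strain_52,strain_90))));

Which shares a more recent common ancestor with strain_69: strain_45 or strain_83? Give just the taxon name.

The MRCA of strain_69 and strain_83 subtends (strain_80,strain_83,strain_69) (3 taxa).
The MRCA of strain_69 and strain_45 subtends ((strain_68,strain_45),((strain_80,strain_83,strain_69),(strain_22,strain_59))) (7 taxa).
The first is nested inside the second, so strain_69 shares a more recent common ancestor with strain_83.

strain_83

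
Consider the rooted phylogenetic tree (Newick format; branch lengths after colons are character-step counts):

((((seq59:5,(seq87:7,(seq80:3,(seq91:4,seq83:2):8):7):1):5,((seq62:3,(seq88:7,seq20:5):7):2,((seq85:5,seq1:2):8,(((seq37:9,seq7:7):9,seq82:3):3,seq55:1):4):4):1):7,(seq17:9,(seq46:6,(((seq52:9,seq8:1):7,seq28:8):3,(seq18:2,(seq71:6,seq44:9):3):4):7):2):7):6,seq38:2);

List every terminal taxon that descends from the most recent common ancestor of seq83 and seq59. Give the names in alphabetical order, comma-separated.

Tracing seq83: it sits inside (seq91,seq83).
Tracing seq59: it sits inside (seq59,(seq87,(seq80,(seq91,seq83)))).
The smallest clade enclosing both is (seq59,(seq87,(seq80,(seq91,seq83)))); the answer is its 5 terminal taxa in alphabetical order.

seq59, seq80, seq83, seq87, seq91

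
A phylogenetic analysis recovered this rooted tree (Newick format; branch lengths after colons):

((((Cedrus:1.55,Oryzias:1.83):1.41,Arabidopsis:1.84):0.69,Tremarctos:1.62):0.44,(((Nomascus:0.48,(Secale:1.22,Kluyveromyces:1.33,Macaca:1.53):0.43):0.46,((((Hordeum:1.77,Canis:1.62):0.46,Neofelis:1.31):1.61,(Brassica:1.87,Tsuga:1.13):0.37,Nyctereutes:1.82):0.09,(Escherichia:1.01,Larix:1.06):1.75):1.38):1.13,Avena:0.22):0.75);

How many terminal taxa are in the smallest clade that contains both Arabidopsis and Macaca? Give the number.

The MRCA of Arabidopsis and Macaca is the root, so the clade is the entire tree.
That clade contains 17 terminal taxa: Arabidopsis, Avena, Brassica, Canis, Cedrus, Escherichia, Hordeum, Kluyveromyces, Larix, Macaca, Neofelis, Nomascus, Nyctereutes, Oryzias, Secale, Tremarctos, Tsuga.

17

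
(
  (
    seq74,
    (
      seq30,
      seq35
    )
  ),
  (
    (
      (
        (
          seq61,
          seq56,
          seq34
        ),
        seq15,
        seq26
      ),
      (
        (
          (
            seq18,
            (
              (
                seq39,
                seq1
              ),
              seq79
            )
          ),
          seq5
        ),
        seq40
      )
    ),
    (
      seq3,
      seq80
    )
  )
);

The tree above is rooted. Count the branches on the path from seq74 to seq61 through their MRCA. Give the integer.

7

The MRCA of seq74 and seq61 is the root of the tree.
From seq74 up to that node: 2 branches. From seq61 up to the same node: 5 branches. Total: 2 + 5 = 7.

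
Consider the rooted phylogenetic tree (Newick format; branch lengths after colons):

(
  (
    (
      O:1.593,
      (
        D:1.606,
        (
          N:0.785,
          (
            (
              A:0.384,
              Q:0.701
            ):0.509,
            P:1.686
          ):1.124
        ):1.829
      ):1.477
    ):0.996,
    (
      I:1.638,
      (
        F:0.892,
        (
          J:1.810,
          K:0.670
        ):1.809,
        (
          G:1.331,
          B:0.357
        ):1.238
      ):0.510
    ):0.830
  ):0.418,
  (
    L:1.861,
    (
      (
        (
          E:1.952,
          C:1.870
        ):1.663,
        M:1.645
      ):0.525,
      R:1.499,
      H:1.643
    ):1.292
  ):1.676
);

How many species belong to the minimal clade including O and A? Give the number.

The MRCA of O and A is the node subtending (O,(D,(N,((A,Q),P)))).
That clade contains 6 terminal taxa: A, D, N, O, P, Q.

6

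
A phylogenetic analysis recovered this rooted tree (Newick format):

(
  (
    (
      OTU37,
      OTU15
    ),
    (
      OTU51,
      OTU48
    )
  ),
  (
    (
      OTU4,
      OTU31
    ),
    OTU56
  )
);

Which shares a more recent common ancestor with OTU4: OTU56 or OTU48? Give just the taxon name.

OTU56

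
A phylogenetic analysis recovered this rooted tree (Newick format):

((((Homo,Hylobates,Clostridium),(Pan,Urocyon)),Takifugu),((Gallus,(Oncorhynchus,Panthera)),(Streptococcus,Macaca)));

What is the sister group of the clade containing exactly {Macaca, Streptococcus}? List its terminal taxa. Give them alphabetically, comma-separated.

Gallus, Oncorhynchus, Panthera

The clade containing exactly {Macaca, Streptococcus} attaches to the tree at the node subtending ((Gallus,(Oncorhynchus,Panthera)),(Streptococcus,Macaca)).
The other lineage descending from that same node — the sister group — is (Gallus,(Oncorhynchus,Panthera)); its 3 tips in alphabetical order are the answer.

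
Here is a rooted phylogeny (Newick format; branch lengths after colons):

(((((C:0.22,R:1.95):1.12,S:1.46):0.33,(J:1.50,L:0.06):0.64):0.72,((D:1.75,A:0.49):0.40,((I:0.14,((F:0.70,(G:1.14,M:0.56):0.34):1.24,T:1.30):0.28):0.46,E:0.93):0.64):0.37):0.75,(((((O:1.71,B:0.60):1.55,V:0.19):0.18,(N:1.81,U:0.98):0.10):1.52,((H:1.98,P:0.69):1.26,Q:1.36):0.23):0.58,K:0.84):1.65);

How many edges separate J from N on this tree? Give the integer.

The MRCA of J and N is the root of the tree.
From J up to that node: 4 branches. From N up to the same node: 5 branches. Total: 4 + 5 = 9.

9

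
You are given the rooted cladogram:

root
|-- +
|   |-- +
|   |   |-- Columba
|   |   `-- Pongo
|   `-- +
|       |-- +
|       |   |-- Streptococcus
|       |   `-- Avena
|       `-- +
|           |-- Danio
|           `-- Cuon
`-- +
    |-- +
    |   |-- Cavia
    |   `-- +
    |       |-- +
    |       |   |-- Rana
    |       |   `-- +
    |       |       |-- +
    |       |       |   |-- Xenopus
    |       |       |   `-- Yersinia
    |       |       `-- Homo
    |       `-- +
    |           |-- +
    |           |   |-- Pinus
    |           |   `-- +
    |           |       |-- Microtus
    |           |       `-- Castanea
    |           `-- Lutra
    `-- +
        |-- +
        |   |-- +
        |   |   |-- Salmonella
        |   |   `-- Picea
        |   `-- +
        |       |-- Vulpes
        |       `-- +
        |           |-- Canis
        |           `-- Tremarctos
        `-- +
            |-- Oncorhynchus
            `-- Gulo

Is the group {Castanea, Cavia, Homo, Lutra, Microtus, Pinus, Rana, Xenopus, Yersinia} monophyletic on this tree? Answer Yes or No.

The most recent common ancestor of these taxa subtends (Cavia,((Rana,((Xenopus,Yersinia),Homo)),((Pinus,(Microtus,Castanea)),Lutra))).
That clade has exactly 9 tips — every listed taxon and nothing else — so the group is monophyletic.

Yes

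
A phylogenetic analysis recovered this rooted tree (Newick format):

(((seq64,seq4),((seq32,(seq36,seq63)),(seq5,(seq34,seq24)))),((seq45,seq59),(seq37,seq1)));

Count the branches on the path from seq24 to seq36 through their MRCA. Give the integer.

6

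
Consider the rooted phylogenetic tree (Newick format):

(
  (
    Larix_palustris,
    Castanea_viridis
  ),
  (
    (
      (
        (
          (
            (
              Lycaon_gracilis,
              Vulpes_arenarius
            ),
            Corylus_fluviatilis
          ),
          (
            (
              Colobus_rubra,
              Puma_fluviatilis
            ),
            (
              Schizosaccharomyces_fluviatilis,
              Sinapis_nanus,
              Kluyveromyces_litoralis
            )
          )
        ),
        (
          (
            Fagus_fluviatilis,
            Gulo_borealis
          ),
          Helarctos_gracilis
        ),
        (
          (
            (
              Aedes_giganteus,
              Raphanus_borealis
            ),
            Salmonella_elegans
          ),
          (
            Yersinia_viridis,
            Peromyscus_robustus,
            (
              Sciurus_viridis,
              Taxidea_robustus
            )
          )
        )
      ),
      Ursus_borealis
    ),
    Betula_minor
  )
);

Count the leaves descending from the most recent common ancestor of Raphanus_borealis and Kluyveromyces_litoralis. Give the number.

The MRCA of Raphanus_borealis and Kluyveromyces_litoralis is the node subtending ((((Lycaon_gracilis,Vulpes_arenarius),Corylus_fluviatilis),((Colobus_rubra,Puma_fluviatilis),(Schizosaccharomyces_fluviatilis,Sinapis_nanus,Kluyveromyces_litoralis))),((Fagus_fluviatilis,Gulo_borealis),Helarctos_gracilis),(((Aedes_giganteus,Raphanus_borealis),Salmonella_elegans),(Yersinia_viridis,Peromyscus_robustus,(Sciurus_viridis,Taxidea_robustus)))).
That clade contains 18 terminal taxa: Aedes_giganteus, Colobus_rubra, Corylus_fluviatilis, Fagus_fluviatilis, Gulo_borealis, Helarctos_gracilis, Kluyveromyces_litoralis, Lycaon_gracilis, Peromyscus_robustus, Puma_fluviatilis, Raphanus_borealis, Salmonella_elegans, Schizosaccharomyces_fluviatilis, Sciurus_viridis, Sinapis_nanus, Taxidea_robustus, Vulpes_arenarius, Yersinia_viridis.

18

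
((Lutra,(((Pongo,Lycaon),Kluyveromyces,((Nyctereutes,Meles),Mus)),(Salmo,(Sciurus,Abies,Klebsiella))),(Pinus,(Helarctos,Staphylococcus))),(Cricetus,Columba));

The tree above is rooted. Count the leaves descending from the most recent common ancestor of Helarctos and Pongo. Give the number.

The MRCA of Helarctos and Pongo is the node subtending (Lutra,(((Pongo,Lycaon),Kluyveromyces,((Nyctereutes,Meles),Mus)),(Salmo,(Sciurus,Abies,Klebsiella))),(Pinus,(Helarctos,Staphylococcus))).
That clade contains 14 terminal taxa: Abies, Helarctos, Klebsiella, Kluyveromyces, Lutra, Lycaon, Meles, Mus, Nyctereutes, Pinus, Pongo, Salmo, Sciurus, Staphylococcus.

14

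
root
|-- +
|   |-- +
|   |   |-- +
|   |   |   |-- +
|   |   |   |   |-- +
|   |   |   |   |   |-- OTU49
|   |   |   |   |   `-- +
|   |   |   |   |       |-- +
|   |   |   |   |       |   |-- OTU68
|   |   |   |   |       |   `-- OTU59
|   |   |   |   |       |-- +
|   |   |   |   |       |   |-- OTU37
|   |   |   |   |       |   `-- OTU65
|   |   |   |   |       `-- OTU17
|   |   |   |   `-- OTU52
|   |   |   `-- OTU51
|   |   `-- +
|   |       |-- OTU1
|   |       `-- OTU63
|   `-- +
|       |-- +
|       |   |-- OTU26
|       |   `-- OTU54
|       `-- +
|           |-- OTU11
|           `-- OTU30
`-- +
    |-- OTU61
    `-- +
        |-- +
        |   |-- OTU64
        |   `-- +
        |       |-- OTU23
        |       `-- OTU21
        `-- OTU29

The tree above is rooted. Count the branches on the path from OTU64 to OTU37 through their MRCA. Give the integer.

12

The MRCA of OTU64 and OTU37 is the root of the tree.
From OTU64 up to that node: 4 branches. From OTU37 up to the same node: 8 branches. Total: 4 + 8 = 12.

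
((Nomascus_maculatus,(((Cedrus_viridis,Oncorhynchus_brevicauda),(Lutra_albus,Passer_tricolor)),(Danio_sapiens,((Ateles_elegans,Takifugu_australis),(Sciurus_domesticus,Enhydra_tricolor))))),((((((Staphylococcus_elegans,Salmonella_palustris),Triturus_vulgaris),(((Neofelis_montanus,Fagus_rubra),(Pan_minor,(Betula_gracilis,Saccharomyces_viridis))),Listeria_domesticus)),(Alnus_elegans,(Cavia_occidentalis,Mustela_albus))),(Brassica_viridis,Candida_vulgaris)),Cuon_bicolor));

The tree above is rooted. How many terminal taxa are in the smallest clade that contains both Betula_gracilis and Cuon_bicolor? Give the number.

The MRCA of Betula_gracilis and Cuon_bicolor is the node subtending ((((((Staphylococcus_elegans,Salmonella_palustris),Triturus_vulgaris),(((Neofelis_montanus,Fagus_rubra),(Pan_minor,(Betula_gracilis,Saccharomyces_viridis))),Listeria_domesticus)),(Alnus_elegans,(Cavia_occidentalis,Mustela_albus))),(Brassica_viridis,Candida_vulgaris)),Cuon_bicolor).
That clade contains 15 terminal taxa: Alnus_elegans, Betula_gracilis, Brassica_viridis, Candida_vulgaris, Cavia_occidentalis, Cuon_bicolor, Fagus_rubra, Listeria_domesticus, Mustela_albus, Neofelis_montanus, Pan_minor, Saccharomyces_viridis, Salmonella_palustris, Staphylococcus_elegans, Triturus_vulgaris.

15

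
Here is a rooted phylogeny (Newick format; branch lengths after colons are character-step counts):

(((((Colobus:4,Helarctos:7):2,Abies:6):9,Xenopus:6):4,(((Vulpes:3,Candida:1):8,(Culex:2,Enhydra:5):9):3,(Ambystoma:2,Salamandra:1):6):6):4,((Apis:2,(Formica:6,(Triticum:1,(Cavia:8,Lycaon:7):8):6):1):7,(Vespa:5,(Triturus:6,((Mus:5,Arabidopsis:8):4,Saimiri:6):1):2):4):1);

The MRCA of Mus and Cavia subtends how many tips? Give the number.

The MRCA of Mus and Cavia is the node subtending ((Apis,(Formica,(Triticum,(Cavia,Lycaon)))),(Vespa,(Triturus,((Mus,Arabidopsis),Saimiri)))).
That clade contains 10 terminal taxa: Apis, Arabidopsis, Cavia, Formica, Lycaon, Mus, Saimiri, Triticum, Triturus, Vespa.

10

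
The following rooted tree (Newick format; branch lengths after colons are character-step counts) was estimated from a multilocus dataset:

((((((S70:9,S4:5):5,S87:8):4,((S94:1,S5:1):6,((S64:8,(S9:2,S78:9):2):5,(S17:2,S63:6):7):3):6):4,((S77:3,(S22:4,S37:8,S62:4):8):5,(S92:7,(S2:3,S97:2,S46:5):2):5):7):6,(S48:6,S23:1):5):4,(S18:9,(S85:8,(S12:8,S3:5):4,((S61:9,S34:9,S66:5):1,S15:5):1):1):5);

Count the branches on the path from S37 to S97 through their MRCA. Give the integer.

6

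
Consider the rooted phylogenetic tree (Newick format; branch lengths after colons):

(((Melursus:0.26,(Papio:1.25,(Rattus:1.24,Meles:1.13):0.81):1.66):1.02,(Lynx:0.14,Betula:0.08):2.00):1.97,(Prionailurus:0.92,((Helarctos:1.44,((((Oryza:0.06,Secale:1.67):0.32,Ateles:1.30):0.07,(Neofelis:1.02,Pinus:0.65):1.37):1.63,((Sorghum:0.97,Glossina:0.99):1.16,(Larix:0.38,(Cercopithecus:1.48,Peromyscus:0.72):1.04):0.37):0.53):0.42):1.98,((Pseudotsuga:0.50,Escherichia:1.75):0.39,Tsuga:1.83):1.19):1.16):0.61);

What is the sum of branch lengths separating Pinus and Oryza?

2.47

The path runs Pinus → … → MRCA → … → Oryza; the MRCA is the node subtending (((Oryza,Secale),Ateles),(Neofelis,Pinus)).
Branch lengths along that path: 0.65 + 1.37 + 0.07 + 0.32 + 0.06 = 2.47.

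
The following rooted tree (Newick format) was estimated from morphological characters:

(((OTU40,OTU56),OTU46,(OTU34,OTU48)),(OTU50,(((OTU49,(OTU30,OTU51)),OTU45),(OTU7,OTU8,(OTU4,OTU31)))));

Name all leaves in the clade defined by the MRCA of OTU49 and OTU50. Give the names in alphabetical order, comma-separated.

Tracing OTU49: it sits inside (OTU49,(OTU30,OTU51)).
Tracing OTU50: it sits inside (OTU50,(((OTU49,(OTU30,OTU51)),OTU45),(OTU7,OTU8,(OTU4,OTU31)))).
The smallest clade enclosing both is (OTU50,(((OTU49,(OTU30,OTU51)),OTU45),(OTU7,OTU8,(OTU4,OTU31)))); the answer is its 9 terminal taxa in alphabetical order.

OTU30, OTU31, OTU4, OTU45, OTU49, OTU50, OTU51, OTU7, OTU8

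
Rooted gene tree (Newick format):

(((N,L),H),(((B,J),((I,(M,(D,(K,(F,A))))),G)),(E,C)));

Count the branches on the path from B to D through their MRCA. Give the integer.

7

The MRCA of B and D is the node subtending ((B,J),((I,(M,(D,(K,(F,A))))),G)).
From B up to that node: 2 branches. From D up to the same node: 5 branches. Total: 2 + 5 = 7.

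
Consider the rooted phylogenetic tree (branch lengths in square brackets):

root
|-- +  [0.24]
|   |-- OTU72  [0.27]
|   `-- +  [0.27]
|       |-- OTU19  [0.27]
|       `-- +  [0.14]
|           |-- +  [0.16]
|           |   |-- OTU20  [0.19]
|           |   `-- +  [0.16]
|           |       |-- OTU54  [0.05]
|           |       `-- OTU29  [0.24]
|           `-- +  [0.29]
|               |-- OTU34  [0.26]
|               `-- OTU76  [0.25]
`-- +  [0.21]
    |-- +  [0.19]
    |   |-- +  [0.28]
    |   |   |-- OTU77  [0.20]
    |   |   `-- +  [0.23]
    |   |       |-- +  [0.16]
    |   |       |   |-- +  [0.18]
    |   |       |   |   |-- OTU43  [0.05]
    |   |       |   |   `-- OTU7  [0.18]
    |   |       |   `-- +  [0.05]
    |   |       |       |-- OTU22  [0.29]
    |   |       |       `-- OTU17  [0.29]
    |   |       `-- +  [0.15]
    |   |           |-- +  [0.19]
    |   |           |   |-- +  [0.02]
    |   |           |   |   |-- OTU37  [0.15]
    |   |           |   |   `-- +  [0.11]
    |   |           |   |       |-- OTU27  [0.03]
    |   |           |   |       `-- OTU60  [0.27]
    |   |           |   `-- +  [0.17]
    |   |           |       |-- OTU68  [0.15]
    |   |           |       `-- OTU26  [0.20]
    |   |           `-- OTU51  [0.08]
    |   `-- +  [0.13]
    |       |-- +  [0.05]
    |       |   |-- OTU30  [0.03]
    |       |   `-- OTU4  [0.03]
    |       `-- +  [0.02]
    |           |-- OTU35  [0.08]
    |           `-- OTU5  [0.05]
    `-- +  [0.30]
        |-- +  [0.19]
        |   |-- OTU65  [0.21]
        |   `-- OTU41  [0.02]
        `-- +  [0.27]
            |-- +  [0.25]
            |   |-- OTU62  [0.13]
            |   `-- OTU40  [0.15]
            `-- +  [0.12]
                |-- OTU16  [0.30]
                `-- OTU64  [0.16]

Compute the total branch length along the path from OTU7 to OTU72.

The path runs OTU7 → … → MRCA → … → OTU72; the MRCA is the root of the tree.
Branch lengths along that path: 0.18 + 0.18 + 0.16 + 0.23 + 0.28 + 0.19 + 0.21 + 0.24 + 0.27 = 1.94.

1.94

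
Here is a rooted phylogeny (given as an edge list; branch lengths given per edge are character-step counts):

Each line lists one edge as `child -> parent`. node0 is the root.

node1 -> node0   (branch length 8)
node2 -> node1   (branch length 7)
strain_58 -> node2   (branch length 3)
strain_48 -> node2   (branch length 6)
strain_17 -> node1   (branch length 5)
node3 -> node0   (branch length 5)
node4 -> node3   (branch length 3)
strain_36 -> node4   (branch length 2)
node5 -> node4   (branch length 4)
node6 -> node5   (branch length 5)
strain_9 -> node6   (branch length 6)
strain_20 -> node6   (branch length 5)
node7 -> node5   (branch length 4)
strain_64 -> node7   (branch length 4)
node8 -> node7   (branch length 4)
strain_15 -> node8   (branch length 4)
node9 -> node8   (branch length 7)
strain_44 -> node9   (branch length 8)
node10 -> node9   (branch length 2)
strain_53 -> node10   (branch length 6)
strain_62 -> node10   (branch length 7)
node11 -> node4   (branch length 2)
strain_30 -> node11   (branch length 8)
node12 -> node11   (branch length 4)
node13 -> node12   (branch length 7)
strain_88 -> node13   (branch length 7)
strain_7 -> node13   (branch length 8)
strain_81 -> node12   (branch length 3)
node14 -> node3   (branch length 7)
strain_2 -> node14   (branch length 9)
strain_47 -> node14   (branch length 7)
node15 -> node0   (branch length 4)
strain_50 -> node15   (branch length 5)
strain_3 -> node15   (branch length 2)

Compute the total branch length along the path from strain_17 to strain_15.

37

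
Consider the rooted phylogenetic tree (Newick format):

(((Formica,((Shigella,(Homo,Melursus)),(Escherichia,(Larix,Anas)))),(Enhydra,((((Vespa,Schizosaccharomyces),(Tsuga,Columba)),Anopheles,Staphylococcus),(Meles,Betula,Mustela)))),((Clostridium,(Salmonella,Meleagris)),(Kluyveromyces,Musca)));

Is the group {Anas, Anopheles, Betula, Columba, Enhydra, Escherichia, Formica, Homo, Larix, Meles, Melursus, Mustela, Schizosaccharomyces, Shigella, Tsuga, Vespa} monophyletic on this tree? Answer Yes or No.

No

The MRCA of the listed taxa subtends ((Formica,((Shigella,(Homo,Melursus)),(Escherichia,(Larix,Anas)))),(Enhydra,((((Vespa,Schizosaccharomyces),(Tsuga,Columba)),Anopheles,Staphylococcus),(Meles,Betula,Mustela)))).
That clade also contains Staphylococcus, which is not in the proposed group, so the group is not monophyletic.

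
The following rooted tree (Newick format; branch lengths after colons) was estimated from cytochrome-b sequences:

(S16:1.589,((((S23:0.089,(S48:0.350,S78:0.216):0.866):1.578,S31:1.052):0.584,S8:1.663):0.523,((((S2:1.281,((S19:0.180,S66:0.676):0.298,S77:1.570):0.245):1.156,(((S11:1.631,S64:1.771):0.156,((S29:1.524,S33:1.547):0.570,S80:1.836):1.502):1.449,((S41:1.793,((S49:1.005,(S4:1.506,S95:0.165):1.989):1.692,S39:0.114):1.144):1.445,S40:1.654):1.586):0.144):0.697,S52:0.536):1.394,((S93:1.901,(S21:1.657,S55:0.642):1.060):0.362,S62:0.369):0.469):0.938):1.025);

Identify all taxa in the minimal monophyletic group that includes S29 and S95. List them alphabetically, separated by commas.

S11, S29, S33, S39, S4, S40, S41, S49, S64, S80, S95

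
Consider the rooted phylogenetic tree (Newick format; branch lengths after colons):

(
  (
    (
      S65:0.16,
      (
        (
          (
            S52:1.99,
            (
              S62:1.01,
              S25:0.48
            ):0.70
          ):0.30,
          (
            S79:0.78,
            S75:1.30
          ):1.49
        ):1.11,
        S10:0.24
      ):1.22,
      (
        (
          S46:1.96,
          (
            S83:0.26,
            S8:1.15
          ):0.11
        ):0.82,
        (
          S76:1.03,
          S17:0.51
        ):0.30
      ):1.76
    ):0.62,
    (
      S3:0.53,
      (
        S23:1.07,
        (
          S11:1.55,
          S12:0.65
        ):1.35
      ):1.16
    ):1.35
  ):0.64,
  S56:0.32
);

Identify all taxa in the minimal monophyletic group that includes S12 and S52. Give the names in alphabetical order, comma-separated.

Tracing S12: it sits inside (S11,S12).
Tracing S52: it sits inside (S52,(S62,S25)).
The smallest clade enclosing both is ((S65,(((S52,(S62,S25)),(S79,S75)),S10),((S46,(S83,S8)),(S76,S17))),(S3,(S23,(S11,S12)))); the answer is its 16 terminal taxa in alphabetical order.

S10, S11, S12, S17, S23, S25, S3, S46, S52, S62, S65, S75, S76, S79, S8, S83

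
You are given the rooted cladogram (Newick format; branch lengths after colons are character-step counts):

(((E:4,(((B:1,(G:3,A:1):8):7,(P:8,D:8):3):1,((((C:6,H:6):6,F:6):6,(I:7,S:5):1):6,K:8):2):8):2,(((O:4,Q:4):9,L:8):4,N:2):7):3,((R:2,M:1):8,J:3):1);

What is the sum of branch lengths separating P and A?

27

The path runs P → … → MRCA → … → A; the MRCA is the node subtending ((B,(G,A)),(P,D)).
Branch lengths along that path: 8 + 3 + 7 + 8 + 1 = 27.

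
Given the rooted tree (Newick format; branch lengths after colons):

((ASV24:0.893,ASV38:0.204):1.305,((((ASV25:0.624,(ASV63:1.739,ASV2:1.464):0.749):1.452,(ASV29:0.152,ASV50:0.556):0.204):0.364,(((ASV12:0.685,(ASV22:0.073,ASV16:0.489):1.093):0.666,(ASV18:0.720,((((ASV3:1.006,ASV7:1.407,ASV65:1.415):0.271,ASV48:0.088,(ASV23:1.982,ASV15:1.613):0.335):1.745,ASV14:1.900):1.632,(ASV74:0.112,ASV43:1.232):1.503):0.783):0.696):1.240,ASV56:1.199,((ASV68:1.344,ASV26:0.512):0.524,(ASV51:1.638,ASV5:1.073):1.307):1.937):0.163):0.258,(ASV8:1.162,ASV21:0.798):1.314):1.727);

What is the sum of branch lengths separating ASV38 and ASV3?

11.030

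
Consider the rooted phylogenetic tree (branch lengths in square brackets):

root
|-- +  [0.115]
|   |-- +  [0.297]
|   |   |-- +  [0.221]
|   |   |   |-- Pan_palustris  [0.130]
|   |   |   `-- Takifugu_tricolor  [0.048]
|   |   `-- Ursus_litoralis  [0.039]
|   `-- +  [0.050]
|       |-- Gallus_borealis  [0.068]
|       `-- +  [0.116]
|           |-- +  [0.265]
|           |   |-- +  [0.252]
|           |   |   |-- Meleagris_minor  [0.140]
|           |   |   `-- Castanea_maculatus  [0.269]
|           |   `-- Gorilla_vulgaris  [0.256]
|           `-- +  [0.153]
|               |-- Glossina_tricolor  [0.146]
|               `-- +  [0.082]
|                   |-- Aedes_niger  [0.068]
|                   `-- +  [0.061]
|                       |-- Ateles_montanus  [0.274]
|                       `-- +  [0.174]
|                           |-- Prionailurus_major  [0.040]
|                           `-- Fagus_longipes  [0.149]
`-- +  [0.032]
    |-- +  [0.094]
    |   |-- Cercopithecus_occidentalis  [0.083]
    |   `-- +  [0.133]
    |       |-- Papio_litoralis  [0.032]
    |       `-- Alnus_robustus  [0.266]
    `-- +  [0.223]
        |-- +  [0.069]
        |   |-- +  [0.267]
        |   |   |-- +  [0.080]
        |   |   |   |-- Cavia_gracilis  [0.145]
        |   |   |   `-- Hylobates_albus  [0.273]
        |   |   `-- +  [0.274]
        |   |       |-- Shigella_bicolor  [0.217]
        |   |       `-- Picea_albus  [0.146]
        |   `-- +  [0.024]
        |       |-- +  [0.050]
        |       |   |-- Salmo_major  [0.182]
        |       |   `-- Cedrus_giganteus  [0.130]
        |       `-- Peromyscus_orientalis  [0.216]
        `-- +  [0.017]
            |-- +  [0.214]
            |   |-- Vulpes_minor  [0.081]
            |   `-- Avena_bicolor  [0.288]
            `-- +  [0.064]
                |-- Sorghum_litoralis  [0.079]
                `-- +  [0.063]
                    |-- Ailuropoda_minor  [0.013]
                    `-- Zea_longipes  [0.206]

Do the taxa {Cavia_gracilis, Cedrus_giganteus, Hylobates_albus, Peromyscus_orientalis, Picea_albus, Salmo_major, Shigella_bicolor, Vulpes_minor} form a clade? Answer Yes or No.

The MRCA of the listed taxa subtends ((((Cavia_gracilis,Hylobates_albus),(Shigella_bicolor,Picea_albus)),((Salmo_major,Cedrus_giganteus),Peromyscus_orientalis)),((Vulpes_minor,Avena_bicolor),(Sorghum_litoralis,(Ailuropoda_minor,Zea_longipes)))).
That clade also contains Ailuropoda_minor, Avena_bicolor, Sorghum_litoralis, Zea_longipes, which are not in the proposed group, so the group is not monophyletic.

No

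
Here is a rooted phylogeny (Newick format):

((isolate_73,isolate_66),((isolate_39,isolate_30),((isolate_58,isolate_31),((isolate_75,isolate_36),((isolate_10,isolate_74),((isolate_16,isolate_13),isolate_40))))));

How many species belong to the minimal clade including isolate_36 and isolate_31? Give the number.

The MRCA of isolate_36 and isolate_31 is the node subtending ((isolate_58,isolate_31),((isolate_75,isolate_36),((isolate_10,isolate_74),((isolate_16,isolate_13),isolate_40)))).
That clade contains 9 terminal taxa: isolate_10, isolate_13, isolate_16, isolate_31, isolate_36, isolate_40, isolate_58, isolate_74, isolate_75.

9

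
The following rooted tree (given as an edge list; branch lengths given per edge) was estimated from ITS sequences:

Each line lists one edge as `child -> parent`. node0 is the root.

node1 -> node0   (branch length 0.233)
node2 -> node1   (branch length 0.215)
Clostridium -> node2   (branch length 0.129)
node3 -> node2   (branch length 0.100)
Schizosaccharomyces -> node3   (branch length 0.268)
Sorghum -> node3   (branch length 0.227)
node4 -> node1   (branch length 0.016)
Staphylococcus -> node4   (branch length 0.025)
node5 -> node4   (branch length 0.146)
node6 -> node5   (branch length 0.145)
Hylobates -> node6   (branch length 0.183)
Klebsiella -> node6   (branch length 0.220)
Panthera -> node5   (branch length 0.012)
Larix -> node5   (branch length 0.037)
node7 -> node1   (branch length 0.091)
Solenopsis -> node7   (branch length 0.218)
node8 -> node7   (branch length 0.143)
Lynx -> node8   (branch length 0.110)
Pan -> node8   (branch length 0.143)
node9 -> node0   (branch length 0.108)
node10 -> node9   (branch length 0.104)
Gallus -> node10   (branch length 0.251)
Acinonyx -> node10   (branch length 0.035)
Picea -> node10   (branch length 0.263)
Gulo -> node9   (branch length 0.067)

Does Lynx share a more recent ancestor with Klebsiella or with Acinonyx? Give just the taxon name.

The MRCA of Lynx and Klebsiella subtends ((Clostridium,(Schizosaccharomyces,Sorghum)),(Staphylococcus,((Hylobates,Klebsiella),Panthera,Larix)),(Solenopsis,(Lynx,Pan))) (11 taxa).
The MRCA of Lynx and Acinonyx is the root, subtending the entire tree (15 taxa).
The first is nested inside the second, so Lynx shares a more recent common ancestor with Klebsiella.

Klebsiella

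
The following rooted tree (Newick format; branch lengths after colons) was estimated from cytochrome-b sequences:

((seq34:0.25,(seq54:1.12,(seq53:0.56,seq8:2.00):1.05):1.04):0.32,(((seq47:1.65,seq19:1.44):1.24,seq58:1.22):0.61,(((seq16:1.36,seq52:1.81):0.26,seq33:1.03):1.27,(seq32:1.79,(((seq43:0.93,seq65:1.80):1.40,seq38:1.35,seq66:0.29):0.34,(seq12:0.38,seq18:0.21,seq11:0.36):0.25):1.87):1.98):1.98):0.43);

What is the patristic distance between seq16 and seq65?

10.28

The path runs seq16 → … → MRCA → … → seq65; the MRCA is the node subtending (((seq16,seq52),seq33),(seq32,(((seq43,seq65),seq38,seq66),(seq12,seq18,seq11)))).
Branch lengths along that path: 1.36 + 0.26 + 1.27 + 1.98 + 1.87 + 0.34 + 1.40 + 1.80 = 10.28.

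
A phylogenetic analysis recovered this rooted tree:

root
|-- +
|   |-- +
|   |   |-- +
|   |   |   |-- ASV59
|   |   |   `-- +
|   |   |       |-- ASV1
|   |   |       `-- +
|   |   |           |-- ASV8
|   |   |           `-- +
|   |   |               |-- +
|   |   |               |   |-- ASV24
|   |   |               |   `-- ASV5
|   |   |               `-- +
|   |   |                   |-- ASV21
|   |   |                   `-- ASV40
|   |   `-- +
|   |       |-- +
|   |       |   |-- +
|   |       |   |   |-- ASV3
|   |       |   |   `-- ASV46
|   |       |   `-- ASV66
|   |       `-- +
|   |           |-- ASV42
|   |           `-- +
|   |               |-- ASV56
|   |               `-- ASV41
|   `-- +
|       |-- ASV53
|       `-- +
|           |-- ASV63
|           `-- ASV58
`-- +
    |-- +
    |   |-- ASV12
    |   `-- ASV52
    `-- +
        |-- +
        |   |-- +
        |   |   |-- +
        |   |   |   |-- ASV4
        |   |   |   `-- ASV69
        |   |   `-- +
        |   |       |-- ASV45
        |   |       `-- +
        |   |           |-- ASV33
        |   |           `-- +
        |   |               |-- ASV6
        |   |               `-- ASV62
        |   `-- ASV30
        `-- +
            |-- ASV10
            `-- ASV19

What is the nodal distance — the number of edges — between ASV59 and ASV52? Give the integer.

7

The MRCA of ASV59 and ASV52 is the root of the tree.
From ASV59 up to that node: 4 branches. From ASV52 up to the same node: 3 branches. Total: 4 + 3 = 7.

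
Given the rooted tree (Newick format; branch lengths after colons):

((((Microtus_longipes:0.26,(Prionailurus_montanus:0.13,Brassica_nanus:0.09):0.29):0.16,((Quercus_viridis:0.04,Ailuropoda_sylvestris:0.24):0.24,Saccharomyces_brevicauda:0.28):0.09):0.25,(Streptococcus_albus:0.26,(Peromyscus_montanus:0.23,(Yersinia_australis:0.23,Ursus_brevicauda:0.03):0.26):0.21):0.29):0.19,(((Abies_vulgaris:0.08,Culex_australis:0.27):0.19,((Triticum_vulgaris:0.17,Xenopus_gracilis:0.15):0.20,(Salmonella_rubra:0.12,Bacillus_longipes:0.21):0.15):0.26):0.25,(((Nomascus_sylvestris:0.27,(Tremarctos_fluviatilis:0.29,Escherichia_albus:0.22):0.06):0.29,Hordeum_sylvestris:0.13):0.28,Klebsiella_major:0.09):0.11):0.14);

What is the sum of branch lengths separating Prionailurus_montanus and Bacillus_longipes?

The path runs Prionailurus_montanus → … → MRCA → … → Bacillus_longipes; the MRCA is the root of the tree.
Branch lengths along that path: 0.13 + 0.29 + 0.16 + 0.25 + 0.19 + 0.14 + 0.25 + 0.26 + 0.15 + 0.21 = 2.03.

2.03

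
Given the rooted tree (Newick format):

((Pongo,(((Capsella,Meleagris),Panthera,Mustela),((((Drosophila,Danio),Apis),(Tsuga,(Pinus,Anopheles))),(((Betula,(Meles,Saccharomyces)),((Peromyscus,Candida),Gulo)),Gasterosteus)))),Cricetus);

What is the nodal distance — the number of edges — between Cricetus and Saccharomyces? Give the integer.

The MRCA of Cricetus and Saccharomyces is the root of the tree.
From Cricetus up to that node: 1 branch. From Saccharomyces up to the same node: 8 branches. Total: 1 + 8 = 9.

9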